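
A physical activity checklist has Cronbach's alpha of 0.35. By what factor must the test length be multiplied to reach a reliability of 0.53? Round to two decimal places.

Spearman-Brown solved for the length factor n:
n = r*(1 − r) / [ r (1 − r*) ]
n = 0.53(1 − 0.35) / [0.35(1 − 0.53)]
  = 0.3445 / 0.1645 = 2.0942

2.09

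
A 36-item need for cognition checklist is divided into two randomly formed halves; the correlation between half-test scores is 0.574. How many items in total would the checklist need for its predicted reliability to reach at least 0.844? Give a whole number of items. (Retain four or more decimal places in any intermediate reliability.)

73

r_full = 2(0.574)/(1 + 0.574) = 0.7294
n = r_tgt(1 − r_full) / [r_full(1 − r_tgt)] = 0.844 × 0.2706 / (0.7294 × 0.156) ≈ 2.0072
Items = 2.0072 × 36 ≈ 72.26 → 73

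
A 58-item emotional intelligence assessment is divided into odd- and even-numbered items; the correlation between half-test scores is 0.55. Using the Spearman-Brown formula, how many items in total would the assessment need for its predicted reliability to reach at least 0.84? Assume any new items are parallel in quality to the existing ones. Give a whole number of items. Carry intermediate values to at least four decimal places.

125

r_full = 2(0.55)/(1 + 0.55) = 0.7097
n = r_tgt(1 − r_full) / [r_full(1 − r_tgt)] = 0.84 × 0.2903 / (0.7097 × 0.16) ≈ 2.1475
Required items = 2.1475 × 58 = 124.55, so 125 items.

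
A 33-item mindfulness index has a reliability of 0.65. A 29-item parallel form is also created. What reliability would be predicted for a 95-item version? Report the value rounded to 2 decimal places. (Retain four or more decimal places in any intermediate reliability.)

0.84

The 29-item form is not needed; work directly from the 33-item form with n = 95/33 = 2.8788.
r_{95} = n·r / (1 + (n − 1)·r) = 1.8712 / 2.2212 ≈ 0.8424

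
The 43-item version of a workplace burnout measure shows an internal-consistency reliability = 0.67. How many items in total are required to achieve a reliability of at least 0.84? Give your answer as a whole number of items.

112

Rearranging the Spearman-Brown formula for n,
n = r_target (1 − r_old) / [ r_old (1 − r_target) ]
n = 0.84(1 − 0.67) / [0.67(1 − 0.84)]
  = 0.2772 / 0.1072 = 2.5858
So the test needs 2.5858 × 43 ≈ 111.19 items; rounding up, 112.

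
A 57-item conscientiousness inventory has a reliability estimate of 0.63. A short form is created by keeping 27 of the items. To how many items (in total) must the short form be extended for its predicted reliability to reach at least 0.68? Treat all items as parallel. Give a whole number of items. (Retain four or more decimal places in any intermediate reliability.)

First, r for the 27-item form: n = 27/57 = 0.4737, so r_27 = 0.4737·0.63/(1 + (0.4737 − 1)·0.63) = 0.4465
Length factor from the short form to reach 0.68: n' = 0.68(1 − 0.4465) / [0.4465(1 − 0.68)] ≈ 2.6342
Items = 2.6342 × 27 ≈ 71.12 → 72

72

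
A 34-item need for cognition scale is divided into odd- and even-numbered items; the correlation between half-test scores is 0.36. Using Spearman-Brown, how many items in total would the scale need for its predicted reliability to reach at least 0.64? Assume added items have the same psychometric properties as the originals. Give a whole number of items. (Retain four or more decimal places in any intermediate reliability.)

Corrected full-test reliability: r_full = 2 × 0.36 / (1 + 0.36) ≈ 0.5294
Solve Spearman-Brown for n: n = 0.64(1 − 0.5294) / [0.5294(1 − 0.64)] = 1.5803
Items = 1.5803 × 34 ≈ 53.73 → 54

54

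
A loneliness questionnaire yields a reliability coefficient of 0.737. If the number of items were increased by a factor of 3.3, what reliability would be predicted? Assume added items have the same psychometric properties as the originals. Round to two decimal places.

0.90

Apply the Spearman-Brown prophecy formula, r' = nr / [1 + (n − 1)r]:
r_new = 3.3·0.737 / [1 + (3.3 − 1)·0.737]
     = 2.4321 / 2.6951 = 0.9024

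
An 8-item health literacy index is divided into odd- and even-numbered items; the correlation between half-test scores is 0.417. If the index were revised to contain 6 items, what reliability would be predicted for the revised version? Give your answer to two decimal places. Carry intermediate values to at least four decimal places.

0.52

Full-test reliability from the split-half r: r_full = 2(0.417)/(1 + 0.417) = 0.5886
Length factor from 8 to 6 items: n = 6/8 = 0.7500
r_new = n·r_full / (1 + (n − 1)·r_full) = 0.4415 / 0.8528 ≈ 0.5177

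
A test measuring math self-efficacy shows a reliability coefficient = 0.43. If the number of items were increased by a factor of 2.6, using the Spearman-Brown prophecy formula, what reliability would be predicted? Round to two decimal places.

0.66

Spearman-Brown: r_new = n·r / (1 + (n − 1)·r)
r_new = (2.6 × 0.43) / (1 + (2.6 − 1) × 0.43)
     = 1.1180 / 1.6880 = 0.6623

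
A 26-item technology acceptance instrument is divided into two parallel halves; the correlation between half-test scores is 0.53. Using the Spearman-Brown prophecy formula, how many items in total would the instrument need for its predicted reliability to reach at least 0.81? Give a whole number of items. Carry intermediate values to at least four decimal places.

r_full = 2(0.53)/(1 + 0.53) = 0.6928
n = r_tgt(1 − r_full) / [r_full(1 − r_tgt)] = 0.81 × 0.3072 / (0.6928 × 0.19) ≈ 1.8904
Required items = 1.8904 × 26 = 49.15, so 50 items.

50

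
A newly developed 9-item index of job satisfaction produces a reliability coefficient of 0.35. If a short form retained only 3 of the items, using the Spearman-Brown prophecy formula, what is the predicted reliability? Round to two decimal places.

n = 3/9 = 0.3333
By Spearman-Brown, r_new = n r / (1 + (n − 1) r).
r_new = (0.3333 × 0.35) / (1 + (0.3333 − 1) × 0.35)
     = 0.1167 / 0.7667 = 0.1522

0.15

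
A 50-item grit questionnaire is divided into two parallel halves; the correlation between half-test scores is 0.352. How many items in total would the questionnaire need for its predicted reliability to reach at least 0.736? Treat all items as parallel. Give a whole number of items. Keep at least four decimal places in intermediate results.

r_full = 2(0.352)/(1 + 0.352) = 0.5207
n = r_tgt(1 − r_full) / [r_full(1 − r_tgt)] = 0.736 × 0.4793 / (0.5207 × 0.264) ≈ 2.5662
Items = 2.5662 × 50 ≈ 128.31 → 129

129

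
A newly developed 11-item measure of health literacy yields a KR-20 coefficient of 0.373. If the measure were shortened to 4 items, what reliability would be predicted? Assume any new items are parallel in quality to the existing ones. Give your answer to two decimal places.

0.18

Length ratio n = 4/11 = 0.3636
r_new = 0.3636·0.373 / [1 + (0.3636 − 1)·0.373]
r_new = 0.1356 / 0.7626 ≈ 0.1778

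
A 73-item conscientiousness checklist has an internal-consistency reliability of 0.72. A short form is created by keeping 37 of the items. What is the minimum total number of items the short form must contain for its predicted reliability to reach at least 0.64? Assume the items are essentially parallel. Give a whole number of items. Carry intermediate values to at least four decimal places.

51

Short-form reliability: n = 37/73 = 0.5068; r_37 = n·r/(1+(n−1)r) ≈ 0.5658
Length factor from the short form to reach 0.64: n' = 0.64(1 − 0.5658) / [0.5658(1 − 0.64)] ≈ 1.3643
Items = 1.3643 × 37 ≈ 50.48 → 51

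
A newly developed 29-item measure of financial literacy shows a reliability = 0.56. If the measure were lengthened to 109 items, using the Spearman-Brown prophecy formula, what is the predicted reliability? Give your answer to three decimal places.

0.827

The new length is 109/29 = 3.7586 times the old.
r_new = (3.7586 × 0.56) / (1 + (3.7586 − 1) × 0.56)
r_new = 2.1048 / 2.5448 ≈ 0.8271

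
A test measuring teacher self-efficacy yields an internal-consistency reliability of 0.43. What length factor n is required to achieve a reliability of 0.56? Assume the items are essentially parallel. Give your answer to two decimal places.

1.69

Rearranging the Spearman-Brown formula for n,
n = r*(1 − r) / [ r (1 − r*) ]
n = 0.56 × (1 − 0.43) / [ 0.43 × (1 − 0.56) ]
n = 0.3192 / 0.1892 ≈ 1.6871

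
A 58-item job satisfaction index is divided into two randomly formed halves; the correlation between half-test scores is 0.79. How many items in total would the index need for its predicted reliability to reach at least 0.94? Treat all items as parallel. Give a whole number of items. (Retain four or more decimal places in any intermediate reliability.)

r_full = 2(0.79)/(1 + 0.79) = 0.8827
n = r_tgt(1 − r_full) / [r_full(1 − r_tgt)] = 0.94 × 0.1173 / (0.8827 × 0.06) ≈ 2.0819
Items = 2.0819 × 58 ≈ 120.75 → 121

121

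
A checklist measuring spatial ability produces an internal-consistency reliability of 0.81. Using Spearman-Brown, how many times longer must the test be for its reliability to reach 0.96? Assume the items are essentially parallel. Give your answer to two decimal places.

Spearman-Brown solved for the length factor n:
n = r_target (1 − r_old) / [ r_old (1 − r_target) ]
n = 0.96(1 − 0.81) / [0.81(1 − 0.96)]
n = 0.1824 / 0.0324 ≈ 5.6296

5.63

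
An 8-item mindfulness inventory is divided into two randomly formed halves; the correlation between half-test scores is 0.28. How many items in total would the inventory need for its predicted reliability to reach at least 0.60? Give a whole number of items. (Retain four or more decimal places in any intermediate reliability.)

r_full = 2(0.28)/(1 + 0.28) = 0.4375
n = r_tgt(1 − r_full) / [r_full(1 − r_tgt)] = 0.60 × 0.5625 / (0.4375 × 0.40) ≈ 1.9286
Items = 1.9286 × 8 ≈ 15.43 → 16

16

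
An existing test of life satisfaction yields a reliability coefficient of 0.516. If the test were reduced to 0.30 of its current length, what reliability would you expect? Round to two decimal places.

r_new = 0.3·0.516 / [1 + (0.3 − 1)·0.516]
r_new = 0.1548 / 0.6388 ≈ 0.2423

0.24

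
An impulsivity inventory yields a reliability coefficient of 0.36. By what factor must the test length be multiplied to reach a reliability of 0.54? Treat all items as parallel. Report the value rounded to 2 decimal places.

2.09

n = 0.54(1 − 0.36) / [0.36(1 − 0.54)]
n = 0.3456 / 0.1656 ≈ 2.0870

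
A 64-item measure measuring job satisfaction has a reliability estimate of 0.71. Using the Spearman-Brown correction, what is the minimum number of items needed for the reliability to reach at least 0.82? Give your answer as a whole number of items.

Spearman-Brown solved for the length factor n:
n = r*(1 − r) / [ r (1 − r*) ]
n = 0.82(1 − 0.71) / [0.71(1 − 0.82)]
  = 0.2378 / 0.1278 = 1.8607
So the test needs 1.8607 × 64 ≈ 119.08 items; rounding up, 120.

120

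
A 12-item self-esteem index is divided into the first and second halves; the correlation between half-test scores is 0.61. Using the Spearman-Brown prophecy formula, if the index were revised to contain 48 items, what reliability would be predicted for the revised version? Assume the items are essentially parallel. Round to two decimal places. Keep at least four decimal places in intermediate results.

0.93

First correct the split-half correlation to full-test reliability: r_full = 2 × 0.61 / (1 + 0.61) ≈ 0.7578
Length factor from 12 to 48 items: n = 48/12 = 4.0000
r_new = n·r_full / (1 + (n − 1)·r_full) = 3.0312 / 3.2734 ≈ 0.9260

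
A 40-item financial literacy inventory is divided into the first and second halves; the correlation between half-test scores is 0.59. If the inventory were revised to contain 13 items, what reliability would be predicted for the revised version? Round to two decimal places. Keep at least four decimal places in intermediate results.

0.48

Full-test reliability from the split-half r: r_full = 2(0.59)/(1 + 0.59) = 0.7421
Then adjust to 13 items: n = 13/40 = 0.3250
r_new = n·r_full / (1 + (n − 1)·r_full) = 0.2412 / 0.4991 ≈ 0.4833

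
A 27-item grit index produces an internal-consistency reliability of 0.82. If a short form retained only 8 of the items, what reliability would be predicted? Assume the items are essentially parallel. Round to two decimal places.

Length ratio n = 8/27 = 0.2963
By Spearman-Brown, r_new = n r / (1 + (n − 1) r).
r_new = (0.2963 × 0.82) / (1 + (0.2963 − 1) × 0.82)
     = 0.2430 / 0.4230 = 0.5745

0.57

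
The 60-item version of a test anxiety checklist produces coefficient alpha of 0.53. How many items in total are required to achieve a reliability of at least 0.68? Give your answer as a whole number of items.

114

Spearman-Brown solved for the length factor n:
n = r*(1 − r) / [ r (1 − r*) ]
n = [0.68 × 0.47] / [0.53 × 0.32]
n = 0.3196 / 0.1696 ≈ 1.8844
So the test needs 1.8844 × 60 ≈ 113.06 items; rounding up, 114.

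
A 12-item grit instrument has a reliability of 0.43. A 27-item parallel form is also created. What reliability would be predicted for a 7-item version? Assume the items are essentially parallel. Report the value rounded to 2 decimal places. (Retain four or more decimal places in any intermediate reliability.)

Only the ratio of lengths matters: n = 7/12 = 0.5833
r_{7} = n·r / (1 + (n − 1)·r) = 0.2508 / 0.8208 ≈ 0.3056

0.31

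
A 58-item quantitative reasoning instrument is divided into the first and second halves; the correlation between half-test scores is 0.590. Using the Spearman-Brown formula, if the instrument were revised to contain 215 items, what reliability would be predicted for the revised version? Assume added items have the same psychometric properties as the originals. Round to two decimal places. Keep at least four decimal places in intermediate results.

0.91

Full-test reliability from the split-half r: r_full = 2(0.590)/(1 + 0.590) = 0.7421
Then adjust to 215 items: n = 215/58 = 3.7069
r_new = n·r_full / (1 + (n − 1)·r_full) = 2.7509 / 3.0088 ≈ 0.9143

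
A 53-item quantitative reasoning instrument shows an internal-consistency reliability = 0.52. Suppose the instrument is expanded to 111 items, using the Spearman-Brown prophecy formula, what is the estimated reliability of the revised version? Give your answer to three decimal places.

0.694

The new length is 111/53 = 2.0943 times the old.
r_new = 2.0943·0.52 / [1 + (2.0943 − 1)·0.52]
r_new = 1.0890 / 1.5690 ≈ 0.6941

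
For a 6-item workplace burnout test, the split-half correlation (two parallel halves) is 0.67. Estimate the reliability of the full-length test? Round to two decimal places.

Apply the Spearman-Brown correction with n = 2:
r_full = 2(0.67) / (1 + 0.67)
r_full = 1.3400 / 1.6700 ≈ 0.8024

0.80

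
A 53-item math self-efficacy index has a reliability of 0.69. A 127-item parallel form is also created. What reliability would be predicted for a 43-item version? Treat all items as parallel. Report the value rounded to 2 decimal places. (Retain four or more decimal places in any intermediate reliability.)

0.64

The 127-item form is not needed; work directly from the 53-item form with n = 43/53 = 0.8113.
r_{43} = n·r / (1 + (n − 1)·r) = 0.5598 / 0.8698 ≈ 0.6436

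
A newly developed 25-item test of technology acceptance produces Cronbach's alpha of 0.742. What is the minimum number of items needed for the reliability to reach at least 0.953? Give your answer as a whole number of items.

Spearman-Brown solved for the length factor n:
n = r*(1 − r) / [ r (1 − r*) ]
n = 0.953 × (1 − 0.742) / [ 0.742 × (1 − 0.953) ]
  = 0.245874 / 0.034874 = 7.0504
7.0504 × 25 = 176.26 → 177 items

177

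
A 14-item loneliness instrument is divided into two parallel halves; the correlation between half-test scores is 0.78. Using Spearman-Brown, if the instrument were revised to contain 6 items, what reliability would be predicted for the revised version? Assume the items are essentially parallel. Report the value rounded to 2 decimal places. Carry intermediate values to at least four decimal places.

0.75

Full-test reliability from the split-half r: r_full = 2(0.78)/(1 + 0.78) = 0.8764
Length factor from 14 to 6 items: n = 6/14 = 0.4286
r_new = n·r_full / (1 + (n − 1)·r_full) = 0.3756 / 0.4992 ≈ 0.7524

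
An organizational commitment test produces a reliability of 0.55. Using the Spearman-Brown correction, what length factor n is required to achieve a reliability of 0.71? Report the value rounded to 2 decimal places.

2.00

Spearman-Brown solved for the length factor n:
n = r*(1 − r) / [ r (1 − r*) ]
n = [0.71 × 0.45] / [0.55 × 0.29]
n = 0.3195 / 0.1595 ≈ 2.0031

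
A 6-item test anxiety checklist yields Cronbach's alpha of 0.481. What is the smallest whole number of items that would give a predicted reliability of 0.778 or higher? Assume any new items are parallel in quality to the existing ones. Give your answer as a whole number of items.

23

Invert Spearman-Brown to solve for n:
n = r*(1 − r) / [ r (1 − r*) ]
n = 0.778 × (1 − 0.481) / [ 0.481 × (1 − 0.778) ]
  = 0.403782 / 0.106782 = 3.7814
3.7814 × 6 = 22.69 → 23 items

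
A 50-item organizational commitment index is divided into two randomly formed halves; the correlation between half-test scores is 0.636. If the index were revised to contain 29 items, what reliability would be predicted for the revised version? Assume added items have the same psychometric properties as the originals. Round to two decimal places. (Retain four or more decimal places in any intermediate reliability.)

0.67

Spearman-Brown correction (n = 2): r_full = 2·0.636/(1 + 0.636) = 0.7775
Then adjust to 29 items: n = 29/50 = 0.5800
r_new = n·r_full / (1 + (n − 1)·r_full) = 0.4509 / 0.6734 ≈ 0.6696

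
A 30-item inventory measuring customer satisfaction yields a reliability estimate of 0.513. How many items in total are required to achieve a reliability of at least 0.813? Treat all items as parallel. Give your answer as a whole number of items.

Rearranging the Spearman-Brown formula for n,
n = r*(1 − r) / [ r (1 − r*) ]
n = 0.813 × (1 − 0.513) / [ 0.513 × (1 − 0.813) ]
  = 0.395931 / 0.095931 = 4.1272
4.1272 × 30 = 123.82 → 124 items

124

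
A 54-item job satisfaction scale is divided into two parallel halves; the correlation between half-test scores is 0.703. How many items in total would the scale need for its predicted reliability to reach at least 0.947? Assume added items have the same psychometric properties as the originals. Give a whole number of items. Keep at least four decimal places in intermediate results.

204

Corrected full-test reliability: r_full = 2 × 0.703 / (1 + 0.703) ≈ 0.8256
n = r_tgt(1 − r_full) / [r_full(1 − r_tgt)] = 0.947 × 0.1744 / (0.8256 × 0.053) ≈ 3.7744
Required items = 3.7744 × 54 = 203.82, so 204 items.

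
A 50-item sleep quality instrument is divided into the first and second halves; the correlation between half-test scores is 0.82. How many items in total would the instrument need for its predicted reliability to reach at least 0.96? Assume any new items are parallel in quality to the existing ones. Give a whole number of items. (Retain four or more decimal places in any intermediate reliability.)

Corrected full-test reliability: r_full = 2 × 0.82 / (1 + 0.82) ≈ 0.9011
Solve Spearman-Brown for n: n = 0.96(1 − 0.9011) / [0.9011(1 − 0.96)] = 2.6341
Items = 2.6341 × 50 ≈ 131.71 → 132

132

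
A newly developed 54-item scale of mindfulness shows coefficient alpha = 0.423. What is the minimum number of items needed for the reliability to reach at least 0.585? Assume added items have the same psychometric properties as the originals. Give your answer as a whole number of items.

n = [0.585 × 0.577] / [0.423 × 0.415]
n = 0.337545 / 0.175545 ≈ 1.9228
1.9228 × 54 = 103.83 → 104 items

104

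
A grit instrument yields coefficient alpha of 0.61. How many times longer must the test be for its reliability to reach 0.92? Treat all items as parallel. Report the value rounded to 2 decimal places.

7.35

Invert Spearman-Brown to solve for n:
n = r_target (1 − r_old) / [ r_old (1 − r_target) ]
n = 0.92 × (1 − 0.61) / [ 0.61 × (1 − 0.92) ]
n = 0.3588 / 0.0488 ≈ 7.3525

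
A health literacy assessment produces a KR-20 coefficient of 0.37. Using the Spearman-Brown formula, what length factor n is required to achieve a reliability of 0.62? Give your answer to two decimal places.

Rearranging the Spearman-Brown formula for n,
n = r_target (1 − r_old) / [ r_old (1 − r_target) ]
n = 0.62(1 − 0.37) / [0.37(1 − 0.62)]
n = 0.3906 / 0.1406 ≈ 2.7781

2.78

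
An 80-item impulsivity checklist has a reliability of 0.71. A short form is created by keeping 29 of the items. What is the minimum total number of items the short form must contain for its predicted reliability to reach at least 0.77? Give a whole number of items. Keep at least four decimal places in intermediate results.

First, r for the 29-item form: n = 29/80 = 0.3625, so r_29 = 0.3625·0.71/(1 + (0.3625 − 1)·0.71) = 0.4702
Length factor from the short form to reach 0.77: n' = 0.77(1 − 0.4702) / [0.4702(1 − 0.77)] ≈ 3.7722
Total items = 3.7722 × 29 = 109.39, rounded up to 110.

110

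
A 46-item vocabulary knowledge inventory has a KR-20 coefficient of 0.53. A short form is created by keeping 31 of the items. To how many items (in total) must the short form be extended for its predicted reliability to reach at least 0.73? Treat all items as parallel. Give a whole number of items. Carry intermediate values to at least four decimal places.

111

Short-form reliability: n = 31/46 = 0.6739; r_31 = n·r/(1+(n−1)r) ≈ 0.4318
Then solve for n' with r_old = 0.4318, r_target = 0.73: n' = 0.73(1 − 0.4318)/[0.4318(1 − 0.73)] = 3.5578
Items = 3.5578 × 31 ≈ 110.29 → 111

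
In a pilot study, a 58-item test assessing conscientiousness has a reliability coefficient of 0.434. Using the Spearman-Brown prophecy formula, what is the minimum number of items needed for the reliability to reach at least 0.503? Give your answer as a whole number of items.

77

Rearranging the Spearman-Brown formula for n,
n = r*(1 − r) / [ r (1 − r*) ]
n = 0.503 × (1 − 0.434) / [ 0.434 × (1 − 0.503) ]
n = 0.284698 / 0.215698 ≈ 1.3199
So the test needs 1.3199 × 58 ≈ 76.55 items; rounding up, 77.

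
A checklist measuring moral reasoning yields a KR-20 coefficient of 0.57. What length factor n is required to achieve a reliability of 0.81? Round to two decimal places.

3.22

Invert Spearman-Brown to solve for n:
n = r*(1 − r) / [ r (1 − r*) ]
n = [0.81 × 0.43] / [0.57 × 0.19]
n = 0.3483 / 0.1083 ≈ 3.2161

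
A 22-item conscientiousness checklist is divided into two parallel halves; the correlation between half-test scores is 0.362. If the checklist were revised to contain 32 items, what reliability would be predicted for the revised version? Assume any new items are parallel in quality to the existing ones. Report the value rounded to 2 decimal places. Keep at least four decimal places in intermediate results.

0.62

Full-test reliability from the split-half r: r_full = 2(0.362)/(1 + 0.362) = 0.5316
Length factor from 22 to 32 items: n = 32/22 = 1.4545
r_new = n·r_full / (1 + (n − 1)·r_full) = 0.7732 / 1.2416 ≈ 0.6227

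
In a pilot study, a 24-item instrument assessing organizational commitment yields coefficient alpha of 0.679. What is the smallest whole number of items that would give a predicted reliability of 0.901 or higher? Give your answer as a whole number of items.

104

Rearranging the Spearman-Brown formula for n,
n = r_target (1 − r_old) / [ r_old (1 − r_target) ]
n = 0.901(1 − 0.679) / [0.679(1 − 0.901)]
  = 0.289221 / 0.067221 = 4.3025
Items needed = n × 24 = 4.3025 × 24 ≈ 103.26 → round up to 104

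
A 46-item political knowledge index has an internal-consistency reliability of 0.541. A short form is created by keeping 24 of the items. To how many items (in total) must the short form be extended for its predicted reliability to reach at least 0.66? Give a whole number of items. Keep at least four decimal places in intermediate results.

First, r for the 24-item form: n = 24/46 = 0.5217, so r_24 = 0.5217·0.541/(1 + (0.5217 − 1)·0.541) = 0.3808
Then solve for n' with r_old = 0.3808, r_target = 0.66: n' = 0.66(1 − 0.3808)/[0.3808(1 − 0.66)] = 3.1565
Total items = 3.1565 × 24 = 75.76, rounded up to 76.

76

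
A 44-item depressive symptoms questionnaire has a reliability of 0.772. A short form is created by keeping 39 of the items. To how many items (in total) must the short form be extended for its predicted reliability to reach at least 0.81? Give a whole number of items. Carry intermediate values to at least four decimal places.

Short-form reliability: n = 39/44 = 0.8864; r_39 = n·r/(1+(n−1)r) ≈ 0.7501
Then solve for n' with r_old = 0.7501, r_target = 0.81: n' = 0.81(1 − 0.7501)/[0.7501(1 − 0.81)] = 1.4203
Items = 1.4203 × 39 ≈ 55.39 → 56

56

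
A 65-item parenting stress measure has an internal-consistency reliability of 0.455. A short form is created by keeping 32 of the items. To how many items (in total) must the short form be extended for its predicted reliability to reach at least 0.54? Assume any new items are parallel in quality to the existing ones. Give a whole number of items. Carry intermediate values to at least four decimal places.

First, r for the 32-item form: n = 32/65 = 0.4923, so r_32 = 0.4923·0.455/(1 + (0.4923 − 1)·0.455) = 0.2913
Length factor from the short form to reach 0.54: n' = 0.54(1 − 0.2913) / [0.2913(1 − 0.54)] ≈ 2.8560
Items = 2.8560 × 32 ≈ 91.39 → 92

92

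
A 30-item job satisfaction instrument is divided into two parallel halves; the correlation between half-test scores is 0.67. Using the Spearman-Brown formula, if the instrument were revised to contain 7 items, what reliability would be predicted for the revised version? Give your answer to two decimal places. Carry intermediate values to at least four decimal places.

Spearman-Brown correction (n = 2): r_full = 2·0.67/(1 + 0.67) = 0.8024
Then adjust to 7 items: n = 7/30 = 0.2333
r_new = n·r_full / (1 + (n − 1)·r_full) = 0.1872 / 0.3848 ≈ 0.4865

0.49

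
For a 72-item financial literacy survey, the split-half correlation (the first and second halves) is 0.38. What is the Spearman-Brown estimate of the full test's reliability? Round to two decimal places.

Apply the Spearman-Brown correction with n = 2:
r_full = 2(0.38) / (1 + 0.38)
       = 0.7600 / 1.3800 = 0.5507

0.55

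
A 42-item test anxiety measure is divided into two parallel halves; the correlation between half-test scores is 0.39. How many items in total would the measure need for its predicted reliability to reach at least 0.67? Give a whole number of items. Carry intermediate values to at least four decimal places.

67

Corrected full-test reliability: r_full = 2 × 0.39 / (1 + 0.39) ≈ 0.5612
n = r_tgt(1 − r_full) / [r_full(1 − r_tgt)] = 0.67 × 0.4388 / (0.5612 × 0.33) ≈ 1.5875
Items = 1.5875 × 42 ≈ 66.67 → 67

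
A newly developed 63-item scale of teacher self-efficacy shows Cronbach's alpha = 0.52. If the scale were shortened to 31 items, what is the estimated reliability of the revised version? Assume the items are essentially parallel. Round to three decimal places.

n = 31/63 = 0.4921
Apply the Spearman-Brown prophecy formula, r' = nr / [1 + (n − 1)r]:
r_new = (0.4921 × 0.52) / (1 + (0.4921 − 1) × 0.52)
r_new = 0.2559 / 0.7359 ≈ 0.3477

0.348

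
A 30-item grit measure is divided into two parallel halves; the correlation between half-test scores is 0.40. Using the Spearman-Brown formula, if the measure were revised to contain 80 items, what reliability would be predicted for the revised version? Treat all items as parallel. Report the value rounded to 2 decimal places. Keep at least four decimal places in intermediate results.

0.78

Full-test reliability from the split-half r: r_full = 2(0.40)/(1 + 0.40) = 0.5714
Then adjust to 80 items: n = 80/30 = 2.6667
r_new = n·r_full / (1 + (n − 1)·r_full) = 1.5238 / 1.9524 ≈ 0.7805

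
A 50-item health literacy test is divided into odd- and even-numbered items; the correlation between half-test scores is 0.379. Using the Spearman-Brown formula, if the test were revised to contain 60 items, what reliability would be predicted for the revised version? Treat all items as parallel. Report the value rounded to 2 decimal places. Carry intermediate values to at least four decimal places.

0.59

Full-test reliability from the split-half r: r_full = 2(0.379)/(1 + 0.379) = 0.5497
Then adjust to 60 items: n = 60/50 = 1.2000
r_new = n·r_full / (1 + (n − 1)·r_full) = 0.6596 / 1.1099 ≈ 0.5943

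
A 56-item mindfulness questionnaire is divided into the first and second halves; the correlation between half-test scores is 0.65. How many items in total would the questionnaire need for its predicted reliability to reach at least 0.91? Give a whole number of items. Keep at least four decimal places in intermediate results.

Corrected full-test reliability: r_full = 2 × 0.65 / (1 + 0.65) ≈ 0.7879
n = r_tgt(1 − r_full) / [r_full(1 − r_tgt)] = 0.91 × 0.2121 / (0.7879 × 0.09) ≈ 2.7219
Items = 2.7219 × 56 ≈ 152.43 → 153

153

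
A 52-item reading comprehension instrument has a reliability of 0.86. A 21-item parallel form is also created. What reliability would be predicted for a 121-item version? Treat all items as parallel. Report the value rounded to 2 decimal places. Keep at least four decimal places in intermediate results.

Only the ratio of lengths matters: n = 121/52 = 2.3269
r_{121} = n·r / (1 + (n − 1)·r) = 2.0011 / 2.1411 ≈ 0.9346

0.93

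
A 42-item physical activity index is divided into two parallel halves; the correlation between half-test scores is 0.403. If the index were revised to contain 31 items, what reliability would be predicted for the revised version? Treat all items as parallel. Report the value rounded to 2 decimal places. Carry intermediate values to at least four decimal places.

0.50

Full-test reliability from the split-half r: r_full = 2(0.403)/(1 + 0.403) = 0.5745
Length factor from 42 to 31 items: n = 31/42 = 0.7381
r_new = n·r_full / (1 + (n − 1)·r_full) = 0.4240 / 0.8495 ≈ 0.4991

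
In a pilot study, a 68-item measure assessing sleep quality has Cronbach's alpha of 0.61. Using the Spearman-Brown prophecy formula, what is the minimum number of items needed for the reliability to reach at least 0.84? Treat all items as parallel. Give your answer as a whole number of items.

Rearranging the Spearman-Brown formula for n,
n = r*(1 − r) / [ r (1 − r*) ]
n = 0.84(1 − 0.61) / [0.61(1 − 0.84)]
n = 0.3276 / 0.0976 ≈ 3.3566
3.3566 × 68 = 228.25 → 229 items

229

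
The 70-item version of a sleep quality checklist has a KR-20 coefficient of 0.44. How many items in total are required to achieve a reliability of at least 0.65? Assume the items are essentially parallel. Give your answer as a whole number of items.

Spearman-Brown solved for the length factor n:
n = r*(1 − r) / [ r (1 − r*) ]
n = 0.65(1 − 0.44) / [0.44(1 − 0.65)]
  = 0.3640 / 0.1540 = 2.3636
Items needed = n × 70 = 2.3636 × 70 ≈ 165.45 → round up to 166

166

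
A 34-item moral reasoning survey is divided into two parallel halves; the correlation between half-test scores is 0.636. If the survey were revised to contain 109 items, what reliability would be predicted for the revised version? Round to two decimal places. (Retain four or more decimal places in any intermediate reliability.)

0.92

Spearman-Brown correction (n = 2): r_full = 2·0.636/(1 + 0.636) = 0.7775
Length factor from 34 to 109 items: n = 109/34 = 3.2059
r_new = n·r_full / (1 + (n − 1)·r_full) = 2.4926 / 2.7151 ≈ 0.9181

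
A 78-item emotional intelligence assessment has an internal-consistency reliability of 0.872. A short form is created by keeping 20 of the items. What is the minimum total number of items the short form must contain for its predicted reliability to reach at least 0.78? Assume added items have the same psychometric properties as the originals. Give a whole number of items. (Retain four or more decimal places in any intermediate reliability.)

First, r for the 20-item form: n = 20/78 = 0.2564, so r_20 = 0.2564·0.872/(1 + (0.2564 − 1)·0.872) = 0.6359
Length factor from the short form to reach 0.78: n' = 0.78(1 − 0.6359) / [0.6359(1 − 0.78)] ≈ 2.0300
Items = 2.0300 × 20 ≈ 40.60 → 41

41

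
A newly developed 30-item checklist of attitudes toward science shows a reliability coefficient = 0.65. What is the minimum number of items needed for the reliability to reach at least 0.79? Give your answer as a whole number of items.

61

Invert Spearman-Brown to solve for n:
n = r*(1 − r) / [ r (1 − r*) ]
n = [0.79 × 0.35] / [0.65 × 0.21]
n = 0.2765 / 0.1365 ≈ 2.0256
Items needed = n × 30 = 2.0256 × 30 ≈ 60.77 → round up to 61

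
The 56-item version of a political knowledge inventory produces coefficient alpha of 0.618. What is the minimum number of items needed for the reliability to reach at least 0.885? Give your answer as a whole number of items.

n = 0.885(1 − 0.618) / [0.618(1 − 0.885)]
n = 0.338070 / 0.071070 ≈ 4.7569
So the test needs 4.7569 × 56 ≈ 266.39 items; rounding up, 267.

267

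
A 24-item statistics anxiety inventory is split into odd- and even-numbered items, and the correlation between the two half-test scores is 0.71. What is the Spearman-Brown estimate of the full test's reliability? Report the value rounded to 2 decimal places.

Apply the Spearman-Brown correction with n = 2:
r_full = 2(0.71) / (1 + 0.71)
r_full = 1.4200 / 1.7100 ≈ 0.8304

0.83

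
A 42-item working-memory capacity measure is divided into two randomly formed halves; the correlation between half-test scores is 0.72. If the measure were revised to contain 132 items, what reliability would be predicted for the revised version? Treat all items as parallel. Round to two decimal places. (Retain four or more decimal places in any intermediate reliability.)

0.94

Spearman-Brown correction (n = 2): r_full = 2·0.72/(1 + 0.72) = 0.8372
Then adjust to 132 items: n = 132/42 = 3.1429
r_new = n·r_full / (1 + (n − 1)·r_full) = 2.6312 / 2.7940 ≈ 0.9417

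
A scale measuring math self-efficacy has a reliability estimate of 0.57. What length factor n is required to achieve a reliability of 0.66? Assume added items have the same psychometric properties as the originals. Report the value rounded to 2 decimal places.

Spearman-Brown solved for the length factor n:
n = r*(1 − r) / [ r (1 − r*) ]
n = 0.66(1 − 0.57) / [0.57(1 − 0.66)]
  = 0.2838 / 0.1938 = 1.4644

1.46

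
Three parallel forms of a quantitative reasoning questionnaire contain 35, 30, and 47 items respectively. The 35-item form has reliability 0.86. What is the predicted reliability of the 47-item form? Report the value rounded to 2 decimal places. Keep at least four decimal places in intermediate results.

0.89

The 30-item form is not needed; work directly from the 35-item form with n = 47/35 = 1.3429.
r_{47} = n·r / (1 + (n − 1)·r) = 1.1549 / 1.2949 ≈ 0.8919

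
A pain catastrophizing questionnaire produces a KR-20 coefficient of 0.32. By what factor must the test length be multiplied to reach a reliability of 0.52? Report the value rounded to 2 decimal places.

2.30

Spearman-Brown solved for the length factor n:
n = r_target (1 − r_old) / [ r_old (1 − r_target) ]
n = [0.52 × 0.68] / [0.32 × 0.48]
n = 0.3536 / 0.1536 ≈ 2.3021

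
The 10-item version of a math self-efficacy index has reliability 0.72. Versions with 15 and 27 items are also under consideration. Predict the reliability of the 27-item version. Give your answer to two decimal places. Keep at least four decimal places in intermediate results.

0.87

Only the ratio of lengths matters: n = 27/10 = 2.7000
r_{27} = n·r / (1 + (n − 1)·r) = 1.9440 / 2.2240 ≈ 0.8741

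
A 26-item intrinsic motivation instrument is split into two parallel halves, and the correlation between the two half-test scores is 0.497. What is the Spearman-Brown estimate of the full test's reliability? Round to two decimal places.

Apply the Spearman-Brown correction with n = 2:
r_full = 2r_hh / (1 + r_hh) = 2 × 0.497 / (1 + 0.497)
r_full = 0.9940 / 1.4970 ≈ 0.6640

0.66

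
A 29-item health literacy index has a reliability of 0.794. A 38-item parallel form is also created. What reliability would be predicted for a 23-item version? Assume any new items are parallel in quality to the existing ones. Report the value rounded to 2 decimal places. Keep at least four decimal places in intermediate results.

0.75

The 38-item form is not needed; work directly from the 29-item form with n = 23/29 = 0.7931.
r_{23} = n·r / (1 + (n − 1)·r) = 0.6297 / 0.8357 ≈ 0.7535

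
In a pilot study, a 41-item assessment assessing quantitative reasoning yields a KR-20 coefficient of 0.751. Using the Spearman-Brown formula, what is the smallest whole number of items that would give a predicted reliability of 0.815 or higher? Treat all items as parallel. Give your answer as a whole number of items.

60

Invert Spearman-Brown to solve for n:
n = r_target (1 − r_old) / [ r_old (1 − r_target) ]
n = 0.815 × (1 − 0.751) / [ 0.751 × (1 − 0.815) ]
n = 0.202935 / 0.138935 ≈ 1.4606
Items needed = n × 41 = 1.4606 × 41 ≈ 59.88 → round up to 60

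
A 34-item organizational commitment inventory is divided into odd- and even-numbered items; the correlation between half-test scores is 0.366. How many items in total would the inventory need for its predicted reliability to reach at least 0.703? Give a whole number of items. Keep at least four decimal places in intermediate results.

70

r_full = 2(0.366)/(1 + 0.366) = 0.5359
n = r_tgt(1 − r_full) / [r_full(1 − r_tgt)] = 0.703 × 0.4641 / (0.5359 × 0.297) ≈ 2.0499
Required items = 2.0499 × 34 = 69.70, so 70 items.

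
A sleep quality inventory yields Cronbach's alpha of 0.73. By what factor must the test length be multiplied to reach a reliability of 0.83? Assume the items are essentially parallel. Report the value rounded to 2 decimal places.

1.81

Spearman-Brown solved for the length factor n:
n = r_target (1 − r_old) / [ r_old (1 − r_target) ]
n = 0.83(1 − 0.73) / [0.73(1 − 0.83)]
  = 0.2241 / 0.1241 = 1.8058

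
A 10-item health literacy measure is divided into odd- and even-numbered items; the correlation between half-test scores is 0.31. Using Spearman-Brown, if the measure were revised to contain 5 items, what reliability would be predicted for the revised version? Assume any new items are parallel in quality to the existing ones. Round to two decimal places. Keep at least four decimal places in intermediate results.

First correct the split-half correlation to full-test reliability: r_full = 2 × 0.31 / (1 + 0.31) ≈ 0.4733
Length factor from 10 to 5 items: n = 5/10 = 0.5000
r_new = n·r_full / (1 + (n − 1)·r_full) = 0.2366 / 0.7633 ≈ 0.3100

0.31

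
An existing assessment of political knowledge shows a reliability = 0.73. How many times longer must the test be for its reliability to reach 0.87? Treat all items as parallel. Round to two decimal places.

n = [0.87 × 0.27] / [0.73 × 0.13]
n = 0.2349 / 0.0949 ≈ 2.4752

2.48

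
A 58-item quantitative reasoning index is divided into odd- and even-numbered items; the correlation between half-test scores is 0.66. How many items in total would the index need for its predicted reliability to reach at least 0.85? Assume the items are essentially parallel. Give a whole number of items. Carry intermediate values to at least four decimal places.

85

Corrected full-test reliability: r_full = 2 × 0.66 / (1 + 0.66) ≈ 0.7952
Solve Spearman-Brown for n: n = 0.85(1 − 0.7952) / [0.7952(1 − 0.85)] = 1.4594
Required items = 1.4594 × 58 = 84.65, so 85 items.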